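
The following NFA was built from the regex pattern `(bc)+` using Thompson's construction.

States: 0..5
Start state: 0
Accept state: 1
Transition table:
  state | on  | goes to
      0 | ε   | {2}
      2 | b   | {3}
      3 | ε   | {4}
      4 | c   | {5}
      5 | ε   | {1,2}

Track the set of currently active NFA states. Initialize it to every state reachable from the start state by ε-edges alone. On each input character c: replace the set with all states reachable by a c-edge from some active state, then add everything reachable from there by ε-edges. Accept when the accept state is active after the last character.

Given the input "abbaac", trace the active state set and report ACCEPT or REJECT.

initial (ε-close {0}): {0,2}
'a' @ 1: {}  — no active states
rest 'bbaac' ignored (set empty)
final: {}; accept 1 not in set

Answer: REJECT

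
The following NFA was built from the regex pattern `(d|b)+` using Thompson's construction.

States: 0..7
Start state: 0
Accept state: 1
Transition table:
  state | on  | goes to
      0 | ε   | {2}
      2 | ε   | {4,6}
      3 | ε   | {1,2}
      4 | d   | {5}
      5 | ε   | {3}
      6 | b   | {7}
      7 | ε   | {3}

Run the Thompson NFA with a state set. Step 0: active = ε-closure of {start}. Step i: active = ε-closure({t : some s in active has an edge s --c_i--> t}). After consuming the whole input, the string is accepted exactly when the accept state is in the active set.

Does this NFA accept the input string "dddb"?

initial (ε-close {0}): {0,2,4,6}
'd' @ 1: {1,2,3,4,5,6}  (accept∈set)
'd' @ 2: {1,2,3,4,5,6}  (accept∈set)
'd' @ 3: {1,2,3,4,5,6}  (accept∈set)
'b' @ 4: {1,2,3,4,6,7}  (accept∈set)
end set {1,2,3,4,6,7} — state 1 in

Answer: ACCEPT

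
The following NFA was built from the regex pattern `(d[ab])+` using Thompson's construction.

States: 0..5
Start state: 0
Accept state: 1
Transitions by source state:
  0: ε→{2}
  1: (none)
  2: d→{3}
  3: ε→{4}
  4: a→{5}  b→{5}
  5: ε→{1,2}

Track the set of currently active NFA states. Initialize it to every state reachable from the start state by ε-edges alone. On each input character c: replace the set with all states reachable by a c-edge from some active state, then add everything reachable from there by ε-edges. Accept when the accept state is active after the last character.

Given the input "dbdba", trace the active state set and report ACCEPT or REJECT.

S₀ = ε-closure({0}) = {0,2}
'd' @ 1: {3,4}
'b' @ 2: {1,2,5}  ✓accept
'd' @ 3: {3,4}
'b' @ 4: {1,2,5}  ✓accept
'a' @ 5: {}  — state set empty
after full input: {}  (accept=1 not in)

Answer: REJECT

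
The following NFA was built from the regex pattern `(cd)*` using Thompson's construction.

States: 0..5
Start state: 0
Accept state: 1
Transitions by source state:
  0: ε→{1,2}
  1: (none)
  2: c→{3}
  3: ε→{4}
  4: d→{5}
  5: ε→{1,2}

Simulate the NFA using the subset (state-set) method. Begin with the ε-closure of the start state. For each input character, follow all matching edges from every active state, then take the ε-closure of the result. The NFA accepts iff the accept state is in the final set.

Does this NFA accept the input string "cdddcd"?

Answer: REJECT

Derivation:
initial (ε-close {0}): {0,1,2}
'c' @ 1: {3,4}
'd' @ 2: {1,2,5}  ✓accept
'd' @ 3: {}  — no active states
rest 'dcd' ignored (set empty)
after full input: {}  (accept=1 not in)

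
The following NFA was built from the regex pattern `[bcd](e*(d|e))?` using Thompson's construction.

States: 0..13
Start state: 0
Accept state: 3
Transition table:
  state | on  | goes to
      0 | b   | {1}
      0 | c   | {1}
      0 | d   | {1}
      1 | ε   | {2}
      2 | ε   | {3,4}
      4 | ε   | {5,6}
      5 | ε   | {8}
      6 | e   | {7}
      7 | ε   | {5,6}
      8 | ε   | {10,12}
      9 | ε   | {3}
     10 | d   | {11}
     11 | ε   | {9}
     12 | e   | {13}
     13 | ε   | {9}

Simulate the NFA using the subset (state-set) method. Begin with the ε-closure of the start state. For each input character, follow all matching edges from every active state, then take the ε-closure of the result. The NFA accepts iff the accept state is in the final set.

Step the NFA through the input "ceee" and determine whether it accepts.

start: ε-closure({0}) = {0}
'c' @ 1: {1,2,3,4,5,6,8,10,12}  [accepting]
'e' @ 2: {3,5,6,7,8,9,10,12,13}  [accepting]
'e' @ 3: {3,5,6,7,8,9,10,12,13}  [accepting]
'e' @ 4: {3,5,6,7,8,9,10,12,13}  [accepting]
after full input: {3,5,6,7,8,9,10,12,13}  (accept=3 in)

Answer: ACCEPT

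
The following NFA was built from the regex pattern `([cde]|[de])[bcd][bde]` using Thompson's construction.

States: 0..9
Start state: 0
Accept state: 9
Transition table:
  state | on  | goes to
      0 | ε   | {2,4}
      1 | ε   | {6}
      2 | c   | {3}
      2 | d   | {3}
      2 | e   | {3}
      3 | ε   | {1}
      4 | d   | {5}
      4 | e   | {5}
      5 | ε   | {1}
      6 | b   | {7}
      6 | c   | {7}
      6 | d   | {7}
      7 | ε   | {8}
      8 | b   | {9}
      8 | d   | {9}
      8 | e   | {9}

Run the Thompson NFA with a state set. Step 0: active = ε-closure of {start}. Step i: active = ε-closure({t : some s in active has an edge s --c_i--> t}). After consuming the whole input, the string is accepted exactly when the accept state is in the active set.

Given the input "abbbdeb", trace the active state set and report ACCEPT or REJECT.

Answer: REJECT

Steps:
S₀ = ε-closure({0}) = {0,2,4}
'a' @ 1: {}  — state set empty
rest 'bbbdeb' ignored (set empty)
after full input: {}  (accept=9 not in)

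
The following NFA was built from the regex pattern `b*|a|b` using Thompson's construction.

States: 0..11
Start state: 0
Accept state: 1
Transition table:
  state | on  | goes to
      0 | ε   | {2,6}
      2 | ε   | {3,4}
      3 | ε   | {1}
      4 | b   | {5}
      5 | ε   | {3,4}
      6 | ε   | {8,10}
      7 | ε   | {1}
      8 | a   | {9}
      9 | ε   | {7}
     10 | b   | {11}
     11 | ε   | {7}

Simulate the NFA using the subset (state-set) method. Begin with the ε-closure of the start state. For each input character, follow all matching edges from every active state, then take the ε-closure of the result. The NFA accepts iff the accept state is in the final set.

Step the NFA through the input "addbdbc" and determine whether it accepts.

start: ε-closure({0}) = {0,1,2,3,4,6,8,10}
'a' @ 1: {1,7,9}  (accept∈set)
'd' @ 2: {}  — dead — no transitions
rest 'dbdbc' ignored (set empty)
end set {} — state 1 not in

Answer: REJECT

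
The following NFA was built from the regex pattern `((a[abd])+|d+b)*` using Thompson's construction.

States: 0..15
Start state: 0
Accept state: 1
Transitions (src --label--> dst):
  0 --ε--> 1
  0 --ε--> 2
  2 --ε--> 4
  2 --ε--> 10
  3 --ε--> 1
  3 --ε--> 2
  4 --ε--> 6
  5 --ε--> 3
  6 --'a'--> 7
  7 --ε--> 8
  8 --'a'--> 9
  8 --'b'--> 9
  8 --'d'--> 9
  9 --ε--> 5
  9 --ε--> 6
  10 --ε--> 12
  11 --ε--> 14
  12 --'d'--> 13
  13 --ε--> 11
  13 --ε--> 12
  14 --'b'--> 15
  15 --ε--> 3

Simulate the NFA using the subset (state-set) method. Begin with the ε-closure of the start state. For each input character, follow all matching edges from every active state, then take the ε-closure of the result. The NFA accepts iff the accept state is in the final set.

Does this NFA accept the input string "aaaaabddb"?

start: ε-closure({0}) = {0,1,2,4,6,10,12}
'a' @ 1: {7,8}
'a' @ 2: {1,2,3,4,5,6,9,10,12}  ✓accept
'a' @ 3: {7,8}
'a' @ 4: {1,2,3,4,5,6,9,10,12}  ✓accept
'a' @ 5: {7,8}
'b' @ 6: {1,2,3,4,5,6,9,10,12}  ✓accept
'd' @ 7: {11,12,13,14}
'd' @ 8: {11,12,13,14}
'b' @ 9: {1,2,3,4,6,10,12,15}  ✓accept
after full input: {1,2,3,4,6,10,12,15}  (accept=1 in)

Answer: ACCEPT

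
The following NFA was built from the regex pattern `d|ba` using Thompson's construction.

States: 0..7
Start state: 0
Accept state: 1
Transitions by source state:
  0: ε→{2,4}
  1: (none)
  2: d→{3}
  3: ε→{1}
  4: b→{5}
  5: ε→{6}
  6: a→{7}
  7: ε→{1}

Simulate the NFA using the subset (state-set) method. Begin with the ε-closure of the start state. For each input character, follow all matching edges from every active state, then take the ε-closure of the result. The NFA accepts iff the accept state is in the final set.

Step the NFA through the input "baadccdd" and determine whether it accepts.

S₀ = ε-closure({0}) = {0,2,4}
'b' @ 1: {5,6}
'a' @ 2: {1,7}  [accepting]
'a' @ 3: {}  — state set empty
rest 'dccdd' ignored (set empty)
end set {} — state 1 not in

Answer: REJECT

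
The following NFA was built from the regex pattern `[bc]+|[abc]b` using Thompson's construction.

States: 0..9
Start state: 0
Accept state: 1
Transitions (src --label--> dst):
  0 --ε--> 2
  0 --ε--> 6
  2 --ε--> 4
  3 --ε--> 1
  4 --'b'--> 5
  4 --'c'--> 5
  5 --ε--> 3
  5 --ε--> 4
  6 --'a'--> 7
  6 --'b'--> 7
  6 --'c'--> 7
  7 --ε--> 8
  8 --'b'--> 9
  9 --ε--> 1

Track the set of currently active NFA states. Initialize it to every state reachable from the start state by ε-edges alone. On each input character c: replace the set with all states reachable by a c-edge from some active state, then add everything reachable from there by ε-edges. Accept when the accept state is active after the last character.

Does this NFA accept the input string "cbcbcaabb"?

Answer: REJECT

Steps:
S₀ = ε-closure({0}) = {0,2,4,6}
'c' @ 1: {1,3,4,5,7,8}  ✓accept
'b' @ 2: {1,3,4,5,9}  ✓accept
'c' @ 3: {1,3,4,5}  ✓accept
'b' @ 4: {1,3,4,5}  ✓accept
'c' @ 5: {1,3,4,5}  ✓accept
'a' @ 6: {}  — dead — no transitions
rest 'abb' ignored (set empty)
end set {} — state 1 not in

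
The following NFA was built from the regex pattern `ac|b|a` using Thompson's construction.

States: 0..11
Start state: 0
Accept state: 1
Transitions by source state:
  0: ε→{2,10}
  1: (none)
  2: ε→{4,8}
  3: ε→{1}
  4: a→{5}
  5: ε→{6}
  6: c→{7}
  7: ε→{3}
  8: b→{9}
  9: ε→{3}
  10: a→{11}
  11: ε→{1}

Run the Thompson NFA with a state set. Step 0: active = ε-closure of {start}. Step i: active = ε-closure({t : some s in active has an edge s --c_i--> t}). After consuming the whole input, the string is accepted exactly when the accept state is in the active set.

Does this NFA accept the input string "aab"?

S₀ = ε-closure({0}) = {0,2,4,8,10}
'a' @ 1: {1,5,6,11}  [accepting]
'a' @ 2: {}  — no active states
rest 'b' ignored (set empty)
end set {} — state 1 not in

Answer: REJECT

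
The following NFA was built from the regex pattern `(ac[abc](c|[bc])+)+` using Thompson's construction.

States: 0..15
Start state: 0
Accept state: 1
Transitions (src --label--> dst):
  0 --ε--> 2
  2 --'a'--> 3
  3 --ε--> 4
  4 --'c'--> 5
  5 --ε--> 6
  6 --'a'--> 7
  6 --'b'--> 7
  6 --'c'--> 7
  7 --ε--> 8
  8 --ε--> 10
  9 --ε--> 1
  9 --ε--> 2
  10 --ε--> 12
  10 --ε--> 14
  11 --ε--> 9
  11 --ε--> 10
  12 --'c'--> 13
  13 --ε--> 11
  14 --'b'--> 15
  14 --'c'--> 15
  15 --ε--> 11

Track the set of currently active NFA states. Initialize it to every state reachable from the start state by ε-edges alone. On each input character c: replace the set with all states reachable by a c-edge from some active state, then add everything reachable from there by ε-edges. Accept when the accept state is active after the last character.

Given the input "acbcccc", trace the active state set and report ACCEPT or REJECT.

initial (ε-close {0}): {0,2}
'a' @ 1: {3,4}
'c' @ 2: {5,6}
'b' @ 3: {7,8,10,12,14}
'c' @ 4: {1,2,9,10,11,12,13,14,15}  (accept∈set)
'c' @ 5: {1,2,9,10,11,12,13,14,15}  (accept∈set)
'c' @ 6: {1,2,9,10,11,12,13,14,15}  (accept∈set)
'c' @ 7: {1,2,9,10,11,12,13,14,15}  (accept∈set)
after full input: {1,2,9,10,11,12,13,14,15}  (accept=1 in)

Answer: ACCEPT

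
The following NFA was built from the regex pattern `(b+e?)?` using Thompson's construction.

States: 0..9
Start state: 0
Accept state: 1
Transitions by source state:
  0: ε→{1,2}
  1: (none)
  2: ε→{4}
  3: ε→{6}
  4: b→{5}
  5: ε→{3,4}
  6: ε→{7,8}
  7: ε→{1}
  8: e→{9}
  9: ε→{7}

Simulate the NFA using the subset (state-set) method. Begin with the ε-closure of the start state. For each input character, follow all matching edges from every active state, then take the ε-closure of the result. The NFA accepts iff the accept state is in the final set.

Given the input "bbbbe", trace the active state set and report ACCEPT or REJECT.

S₀ = ε-closure({0}) = {0,1,2,4}
'b' @ 1: {1,3,4,5,6,7,8}  (accept∈set)
'b' @ 2: {1,3,4,5,6,7,8}  (accept∈set)
'b' @ 3: {1,3,4,5,6,7,8}  (accept∈set)
'b' @ 4: {1,3,4,5,6,7,8}  (accept∈set)
'e' @ 5: {1,7,9}  (accept∈set)
after full input: {1,7,9}  (accept=1 in)

Answer: ACCEPT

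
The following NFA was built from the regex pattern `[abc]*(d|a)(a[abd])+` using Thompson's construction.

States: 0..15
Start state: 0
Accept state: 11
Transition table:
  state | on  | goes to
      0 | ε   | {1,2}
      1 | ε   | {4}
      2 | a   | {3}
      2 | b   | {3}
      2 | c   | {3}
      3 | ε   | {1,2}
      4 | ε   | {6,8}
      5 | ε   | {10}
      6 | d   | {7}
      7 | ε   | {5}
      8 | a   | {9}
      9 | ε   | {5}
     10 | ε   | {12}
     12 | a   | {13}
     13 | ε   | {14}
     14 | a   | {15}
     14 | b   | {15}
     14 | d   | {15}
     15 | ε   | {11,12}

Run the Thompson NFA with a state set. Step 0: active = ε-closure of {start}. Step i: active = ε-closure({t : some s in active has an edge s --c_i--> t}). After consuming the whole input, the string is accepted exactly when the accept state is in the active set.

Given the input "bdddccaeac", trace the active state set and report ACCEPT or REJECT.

S₀ = ε-closure({0}) = {0,1,2,4,6,8}
'b' @ 1: {1,2,3,4,6,8}
'd' @ 2: {5,7,10,12}
'd' @ 3: {}  — dead — no transitions
rest 'dccaeac' ignored (set empty)
after full input: {}  (accept=11 not in)

Answer: REJECT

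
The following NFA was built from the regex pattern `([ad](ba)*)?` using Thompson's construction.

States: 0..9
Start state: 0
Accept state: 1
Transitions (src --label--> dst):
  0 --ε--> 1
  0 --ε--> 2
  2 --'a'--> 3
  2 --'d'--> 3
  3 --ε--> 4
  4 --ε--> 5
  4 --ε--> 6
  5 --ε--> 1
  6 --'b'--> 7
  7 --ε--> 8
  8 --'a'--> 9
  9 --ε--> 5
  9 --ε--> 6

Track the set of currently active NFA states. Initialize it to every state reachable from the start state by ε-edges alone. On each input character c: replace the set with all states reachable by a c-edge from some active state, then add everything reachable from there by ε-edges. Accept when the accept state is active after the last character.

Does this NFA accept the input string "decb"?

Answer: REJECT

Steps:
S₀ = ε-closure({0}) = {0,1,2}
'd' @ 1: {1,3,4,5,6}  ✓accept
'e' @ 2: {}  — no active states
rest 'cb' ignored (set empty)
after full input: {}  (accept=1 not in)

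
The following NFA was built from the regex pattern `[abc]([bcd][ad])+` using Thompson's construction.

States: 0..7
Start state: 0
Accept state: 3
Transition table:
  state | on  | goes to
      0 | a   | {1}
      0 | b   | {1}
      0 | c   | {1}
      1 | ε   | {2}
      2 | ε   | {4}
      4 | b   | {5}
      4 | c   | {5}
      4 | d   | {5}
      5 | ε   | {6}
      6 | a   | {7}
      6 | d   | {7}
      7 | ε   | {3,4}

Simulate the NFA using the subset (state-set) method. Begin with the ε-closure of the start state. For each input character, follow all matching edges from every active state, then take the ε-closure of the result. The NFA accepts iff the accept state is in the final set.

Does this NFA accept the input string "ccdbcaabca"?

Answer: REJECT

Derivation:
start: ε-closure({0}) = {0}
'c' @ 1: {1,2,4}
'c' @ 2: {5,6}
'd' @ 3: {3,4,7}  [accepting]
'b' @ 4: {5,6}
'c' @ 5: {}  — no active states
rest 'aabca' ignored (set empty)
after full input: {}  (accept=3 not in)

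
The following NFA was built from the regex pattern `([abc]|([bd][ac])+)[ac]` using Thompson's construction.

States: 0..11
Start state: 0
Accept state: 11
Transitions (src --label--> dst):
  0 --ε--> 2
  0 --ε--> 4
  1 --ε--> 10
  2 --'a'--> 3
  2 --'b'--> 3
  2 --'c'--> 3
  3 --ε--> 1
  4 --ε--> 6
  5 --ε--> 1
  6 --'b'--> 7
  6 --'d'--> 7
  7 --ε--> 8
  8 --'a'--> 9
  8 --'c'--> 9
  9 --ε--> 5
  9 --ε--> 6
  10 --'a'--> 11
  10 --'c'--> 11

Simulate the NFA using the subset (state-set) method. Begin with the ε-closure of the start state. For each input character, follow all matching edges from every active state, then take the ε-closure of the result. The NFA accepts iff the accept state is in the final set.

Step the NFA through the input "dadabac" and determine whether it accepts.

S₀ = ε-closure({0}) = {0,2,4,6}
'd' @ 1: {7,8}
'a' @ 2: {1,5,6,9,10}
'd' @ 3: {7,8}
'a' @ 4: {1,5,6,9,10}
'b' @ 5: {7,8}
'a' @ 6: {1,5,6,9,10}
'c' @ 7: {11}  [accepting]
after full input: {11}  (accept=11 in)

Answer: ACCEPT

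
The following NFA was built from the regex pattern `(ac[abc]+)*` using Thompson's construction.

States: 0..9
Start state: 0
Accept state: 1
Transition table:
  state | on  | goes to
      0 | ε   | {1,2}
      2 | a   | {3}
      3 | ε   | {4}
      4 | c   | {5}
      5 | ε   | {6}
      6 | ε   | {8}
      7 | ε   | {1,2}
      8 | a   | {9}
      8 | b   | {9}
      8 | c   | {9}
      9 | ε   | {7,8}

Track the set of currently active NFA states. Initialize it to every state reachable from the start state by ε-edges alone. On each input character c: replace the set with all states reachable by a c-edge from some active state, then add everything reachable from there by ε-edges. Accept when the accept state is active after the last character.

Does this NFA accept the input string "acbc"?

Answer: ACCEPT

Trace:
S₀ = ε-closure({0}) = {0,1,2}
'a' @ 1: {3,4}
'c' @ 2: {5,6,8}
'b' @ 3: {1,2,7,8,9}  (accept∈set)
'c' @ 4: {1,2,7,8,9}  (accept∈set)
end set {1,2,7,8,9} — state 1 in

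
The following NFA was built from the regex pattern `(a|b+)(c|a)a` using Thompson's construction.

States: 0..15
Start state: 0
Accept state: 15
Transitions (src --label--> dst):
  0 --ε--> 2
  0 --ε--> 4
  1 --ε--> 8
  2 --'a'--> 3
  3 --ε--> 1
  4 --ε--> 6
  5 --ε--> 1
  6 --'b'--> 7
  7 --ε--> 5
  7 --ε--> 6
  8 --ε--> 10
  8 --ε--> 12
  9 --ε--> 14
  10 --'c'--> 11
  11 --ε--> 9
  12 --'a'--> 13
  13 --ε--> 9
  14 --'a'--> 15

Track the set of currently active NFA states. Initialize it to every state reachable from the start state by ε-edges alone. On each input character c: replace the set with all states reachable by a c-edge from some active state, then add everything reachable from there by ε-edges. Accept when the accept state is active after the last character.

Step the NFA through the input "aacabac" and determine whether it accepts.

Answer: REJECT

Trace:
S₀ = ε-closure({0}) = {0,2,4,6}
'a' @ 1: {1,3,8,10,12}
'a' @ 2: {9,13,14}
'c' @ 3: {}  — dead — no transitions
rest 'abac' ignored (set empty)
end set {} — state 15 not in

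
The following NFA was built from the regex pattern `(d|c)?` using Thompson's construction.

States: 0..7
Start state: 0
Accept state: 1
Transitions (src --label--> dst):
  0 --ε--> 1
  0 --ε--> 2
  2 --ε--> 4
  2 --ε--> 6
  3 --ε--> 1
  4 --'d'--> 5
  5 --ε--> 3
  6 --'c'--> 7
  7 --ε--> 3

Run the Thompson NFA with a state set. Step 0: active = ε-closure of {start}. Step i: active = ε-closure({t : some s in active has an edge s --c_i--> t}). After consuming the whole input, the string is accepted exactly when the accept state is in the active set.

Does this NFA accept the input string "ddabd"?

Answer: REJECT

Trace:
start: ε-closure({0}) = {0,1,2,4,6}
'd' @ 1: {1,3,5}  (accept∈set)
'd' @ 2: {}  — no active states
rest 'abd' ignored (set empty)
final: {}; accept 1 not in set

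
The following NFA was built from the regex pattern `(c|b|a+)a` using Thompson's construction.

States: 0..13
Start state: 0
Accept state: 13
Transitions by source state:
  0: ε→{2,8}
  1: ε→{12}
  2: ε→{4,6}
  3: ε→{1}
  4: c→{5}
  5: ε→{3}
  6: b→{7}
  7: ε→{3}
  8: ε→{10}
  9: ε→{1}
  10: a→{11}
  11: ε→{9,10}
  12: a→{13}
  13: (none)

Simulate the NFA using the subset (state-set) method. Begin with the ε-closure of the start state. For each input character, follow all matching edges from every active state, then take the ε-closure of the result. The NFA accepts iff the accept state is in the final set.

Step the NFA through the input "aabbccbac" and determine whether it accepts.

initial (ε-close {0}): {0,2,4,6,8,10}
'a' @ 1: {1,9,10,11,12}
'a' @ 2: {1,9,10,11,12,13}  [accepting]
'b' @ 3: {}  — state set empty
rest 'bccbac' ignored (set empty)
after full input: {}  (accept=13 not in)

Answer: REJECT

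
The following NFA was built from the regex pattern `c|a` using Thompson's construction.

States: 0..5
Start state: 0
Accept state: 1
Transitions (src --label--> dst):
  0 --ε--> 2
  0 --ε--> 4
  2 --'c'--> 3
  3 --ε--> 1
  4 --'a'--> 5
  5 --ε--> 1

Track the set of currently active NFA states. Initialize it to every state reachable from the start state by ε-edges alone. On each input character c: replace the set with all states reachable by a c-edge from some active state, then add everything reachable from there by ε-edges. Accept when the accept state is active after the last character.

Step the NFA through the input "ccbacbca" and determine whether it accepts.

Answer: REJECT

Derivation:
S₀ = ε-closure({0}) = {0,2,4}
'c' @ 1: {1,3}  (accept∈set)
'c' @ 2: {}  — no active states
rest 'bacbca' ignored (set empty)
final: {}; accept 1 not in set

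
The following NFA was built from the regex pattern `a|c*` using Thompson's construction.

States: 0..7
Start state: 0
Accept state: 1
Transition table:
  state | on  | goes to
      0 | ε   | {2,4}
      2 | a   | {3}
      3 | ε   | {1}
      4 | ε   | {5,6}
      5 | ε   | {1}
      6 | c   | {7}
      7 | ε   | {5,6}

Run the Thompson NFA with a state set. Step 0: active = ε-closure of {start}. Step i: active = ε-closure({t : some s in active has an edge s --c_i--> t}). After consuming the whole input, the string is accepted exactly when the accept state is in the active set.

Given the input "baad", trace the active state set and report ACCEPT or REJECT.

initial (ε-close {0}): {0,1,2,4,5,6}
'b' @ 1: {}  — no active states
rest 'aad' ignored (set empty)
after full input: {}  (accept=1 not in)

Answer: REJECT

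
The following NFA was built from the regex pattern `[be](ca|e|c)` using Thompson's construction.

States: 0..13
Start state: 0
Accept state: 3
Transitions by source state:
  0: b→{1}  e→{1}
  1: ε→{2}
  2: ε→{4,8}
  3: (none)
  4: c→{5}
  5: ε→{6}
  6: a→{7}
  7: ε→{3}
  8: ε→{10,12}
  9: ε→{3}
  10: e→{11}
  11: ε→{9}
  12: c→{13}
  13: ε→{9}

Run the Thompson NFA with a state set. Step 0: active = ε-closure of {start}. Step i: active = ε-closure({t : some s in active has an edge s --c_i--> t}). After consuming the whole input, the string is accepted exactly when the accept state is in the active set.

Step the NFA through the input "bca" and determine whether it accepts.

S₀ = ε-closure({0}) = {0}
'b' @ 1: {1,2,4,8,10,12}
'c' @ 2: {3,5,6,9,13}  ✓accept
'a' @ 3: {3,7}  ✓accept
final: {3,7}; accept 3 in set

Answer: ACCEPT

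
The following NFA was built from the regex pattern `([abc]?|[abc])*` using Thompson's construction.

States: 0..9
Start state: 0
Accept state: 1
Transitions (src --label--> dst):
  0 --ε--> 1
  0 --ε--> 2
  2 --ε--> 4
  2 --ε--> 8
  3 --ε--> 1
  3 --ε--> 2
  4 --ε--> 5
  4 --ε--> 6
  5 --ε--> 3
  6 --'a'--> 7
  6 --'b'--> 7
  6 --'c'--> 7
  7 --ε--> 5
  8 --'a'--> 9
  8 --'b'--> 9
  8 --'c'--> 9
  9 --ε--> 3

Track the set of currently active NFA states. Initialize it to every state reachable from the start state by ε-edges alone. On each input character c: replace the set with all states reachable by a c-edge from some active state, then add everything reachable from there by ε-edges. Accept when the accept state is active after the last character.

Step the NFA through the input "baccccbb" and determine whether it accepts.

start: ε-closure({0}) = {0,1,2,3,4,5,6,8}
'b' @ 1: {1,2,3,4,5,6,7,8,9}  ✓accept
'a' @ 2: {1,2,3,4,5,6,7,8,9}  ✓accept
'c' @ 3: {1,2,3,4,5,6,7,8,9}  ✓accept
'c' @ 4: {1,2,3,4,5,6,7,8,9}  ✓accept
'c' @ 5: {1,2,3,4,5,6,7,8,9}  ✓accept
'c' @ 6: {1,2,3,4,5,6,7,8,9}  ✓accept
'b' @ 7: {1,2,3,4,5,6,7,8,9}  ✓accept
'b' @ 8: {1,2,3,4,5,6,7,8,9}  ✓accept
after full input: {1,2,3,4,5,6,7,8,9}  (accept=1 in)

Answer: ACCEPT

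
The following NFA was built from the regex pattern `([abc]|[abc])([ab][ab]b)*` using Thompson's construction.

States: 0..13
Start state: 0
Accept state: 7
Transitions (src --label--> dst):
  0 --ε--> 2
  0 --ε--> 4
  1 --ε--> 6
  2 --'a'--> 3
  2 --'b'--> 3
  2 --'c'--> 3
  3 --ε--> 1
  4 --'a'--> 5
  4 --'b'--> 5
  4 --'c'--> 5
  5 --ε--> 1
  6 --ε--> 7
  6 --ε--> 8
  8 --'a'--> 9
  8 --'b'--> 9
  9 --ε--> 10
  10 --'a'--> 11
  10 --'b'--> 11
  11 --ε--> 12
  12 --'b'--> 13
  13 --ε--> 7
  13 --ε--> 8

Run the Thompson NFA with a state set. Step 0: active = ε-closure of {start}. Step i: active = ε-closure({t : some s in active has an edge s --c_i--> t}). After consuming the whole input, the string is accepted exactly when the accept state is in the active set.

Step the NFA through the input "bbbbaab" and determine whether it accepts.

Answer: ACCEPT

Steps:
start: ε-closure({0}) = {0,2,4}
'b' @ 1: {1,3,5,6,7,8}  (accept∈set)
'b' @ 2: {9,10}
'b' @ 3: {11,12}
'b' @ 4: {7,8,13}  (accept∈set)
'a' @ 5: {9,10}
'a' @ 6: {11,12}
'b' @ 7: {7,8,13}  (accept∈set)
final: {7,8,13}; accept 7 in set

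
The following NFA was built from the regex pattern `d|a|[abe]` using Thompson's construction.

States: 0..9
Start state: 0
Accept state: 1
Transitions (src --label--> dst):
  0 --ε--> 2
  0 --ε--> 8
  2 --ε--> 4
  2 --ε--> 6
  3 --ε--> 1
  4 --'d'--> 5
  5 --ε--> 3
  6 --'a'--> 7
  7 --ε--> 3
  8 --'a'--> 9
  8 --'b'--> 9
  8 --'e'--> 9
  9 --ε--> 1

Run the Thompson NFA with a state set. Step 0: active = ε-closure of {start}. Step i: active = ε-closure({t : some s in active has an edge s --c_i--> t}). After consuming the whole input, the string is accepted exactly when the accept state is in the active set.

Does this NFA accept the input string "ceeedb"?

Answer: REJECT

Trace:
start: ε-closure({0}) = {0,2,4,6,8}
'c' @ 1: {}  — state set empty
rest 'eeedb' ignored (set empty)
final: {}; accept 1 not in set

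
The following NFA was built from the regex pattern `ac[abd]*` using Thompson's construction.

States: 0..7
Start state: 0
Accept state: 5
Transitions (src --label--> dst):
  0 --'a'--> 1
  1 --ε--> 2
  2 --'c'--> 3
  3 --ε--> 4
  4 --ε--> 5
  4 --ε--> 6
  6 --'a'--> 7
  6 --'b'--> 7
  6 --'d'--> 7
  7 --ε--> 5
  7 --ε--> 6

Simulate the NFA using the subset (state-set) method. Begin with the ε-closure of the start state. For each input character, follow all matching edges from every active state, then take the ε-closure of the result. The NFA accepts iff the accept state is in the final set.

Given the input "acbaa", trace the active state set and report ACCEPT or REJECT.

Answer: ACCEPT

Trace:
S₀ = ε-closure({0}) = {0}
'a' @ 1: {1,2}
'c' @ 2: {3,4,5,6}  [accepting]
'b' @ 3: {5,6,7}  [accepting]
'a' @ 4: {5,6,7}  [accepting]
'a' @ 5: {5,6,7}  [accepting]
final: {5,6,7}; accept 5 in set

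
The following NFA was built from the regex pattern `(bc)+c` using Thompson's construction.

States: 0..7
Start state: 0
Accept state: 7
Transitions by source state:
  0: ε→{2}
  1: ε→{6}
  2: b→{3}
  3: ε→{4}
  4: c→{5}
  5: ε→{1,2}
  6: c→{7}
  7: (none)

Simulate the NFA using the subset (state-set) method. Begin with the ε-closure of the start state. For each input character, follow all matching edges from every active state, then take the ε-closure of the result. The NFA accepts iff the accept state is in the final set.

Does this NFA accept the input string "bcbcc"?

S₀ = ε-closure({0}) = {0,2}
'b' @ 1: {3,4}
'c' @ 2: {1,2,5,6}
'b' @ 3: {3,4}
'c' @ 4: {1,2,5,6}
'c' @ 5: {7}  [accepting]
after full input: {7}  (accept=7 in)

Answer: ACCEPT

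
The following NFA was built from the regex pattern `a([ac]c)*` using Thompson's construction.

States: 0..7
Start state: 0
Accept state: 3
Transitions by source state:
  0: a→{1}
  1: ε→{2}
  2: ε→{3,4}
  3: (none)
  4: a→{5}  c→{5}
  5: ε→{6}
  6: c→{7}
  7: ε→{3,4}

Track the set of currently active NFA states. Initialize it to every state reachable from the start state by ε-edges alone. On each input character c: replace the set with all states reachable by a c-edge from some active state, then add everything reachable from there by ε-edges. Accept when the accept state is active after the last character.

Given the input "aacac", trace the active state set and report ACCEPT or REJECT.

Answer: ACCEPT

Steps:
start: ε-closure({0}) = {0}
'a' @ 1: {1,2,3,4}  (accept∈set)
'a' @ 2: {5,6}
'c' @ 3: {3,4,7}  (accept∈set)
'a' @ 4: {5,6}
'c' @ 5: {3,4,7}  (accept∈set)
final: {3,4,7}; accept 3 in set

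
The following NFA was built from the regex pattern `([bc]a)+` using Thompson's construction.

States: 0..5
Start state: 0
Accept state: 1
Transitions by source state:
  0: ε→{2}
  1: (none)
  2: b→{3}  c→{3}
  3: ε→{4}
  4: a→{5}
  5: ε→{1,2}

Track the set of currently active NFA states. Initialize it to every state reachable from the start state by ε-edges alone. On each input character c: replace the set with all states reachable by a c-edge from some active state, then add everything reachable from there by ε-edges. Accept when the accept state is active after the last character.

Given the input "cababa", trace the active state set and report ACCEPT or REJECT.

Answer: ACCEPT

Derivation:
S₀ = ε-closure({0}) = {0,2}
'c' @ 1: {3,4}
'a' @ 2: {1,2,5}  (accept∈set)
'b' @ 3: {3,4}
'a' @ 4: {1,2,5}  (accept∈set)
'b' @ 5: {3,4}
'a' @ 6: {1,2,5}  (accept∈set)
final: {1,2,5}; accept 1 in set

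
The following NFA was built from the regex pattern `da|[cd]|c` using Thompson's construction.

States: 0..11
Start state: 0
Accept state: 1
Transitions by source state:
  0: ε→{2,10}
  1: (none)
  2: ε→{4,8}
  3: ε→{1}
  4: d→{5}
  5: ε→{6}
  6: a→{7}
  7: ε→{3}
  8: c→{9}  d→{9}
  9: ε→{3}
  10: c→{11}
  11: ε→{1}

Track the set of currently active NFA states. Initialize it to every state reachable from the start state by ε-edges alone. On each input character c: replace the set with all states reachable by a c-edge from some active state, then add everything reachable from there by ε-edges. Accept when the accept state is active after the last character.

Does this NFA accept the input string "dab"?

initial (ε-close {0}): {0,2,4,8,10}
'd' @ 1: {1,3,5,6,9}  (accept∈set)
'a' @ 2: {1,3,7}  (accept∈set)
'b' @ 3: {}  — state set empty
after full input: {}  (accept=1 not in)

Answer: REJECT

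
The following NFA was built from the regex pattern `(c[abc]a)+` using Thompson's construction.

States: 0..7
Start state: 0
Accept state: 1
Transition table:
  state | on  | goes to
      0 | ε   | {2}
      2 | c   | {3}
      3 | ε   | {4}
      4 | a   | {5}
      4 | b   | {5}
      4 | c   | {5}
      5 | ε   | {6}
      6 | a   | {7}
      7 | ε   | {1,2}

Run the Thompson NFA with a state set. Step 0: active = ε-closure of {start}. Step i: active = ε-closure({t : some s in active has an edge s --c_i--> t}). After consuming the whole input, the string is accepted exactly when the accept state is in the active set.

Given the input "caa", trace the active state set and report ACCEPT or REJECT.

Answer: ACCEPT

Trace:
S₀ = ε-closure({0}) = {0,2}
'c' @ 1: {3,4}
'a' @ 2: {5,6}
'a' @ 3: {1,2,7}  [accepting]
final: {1,2,7}; accept 1 in set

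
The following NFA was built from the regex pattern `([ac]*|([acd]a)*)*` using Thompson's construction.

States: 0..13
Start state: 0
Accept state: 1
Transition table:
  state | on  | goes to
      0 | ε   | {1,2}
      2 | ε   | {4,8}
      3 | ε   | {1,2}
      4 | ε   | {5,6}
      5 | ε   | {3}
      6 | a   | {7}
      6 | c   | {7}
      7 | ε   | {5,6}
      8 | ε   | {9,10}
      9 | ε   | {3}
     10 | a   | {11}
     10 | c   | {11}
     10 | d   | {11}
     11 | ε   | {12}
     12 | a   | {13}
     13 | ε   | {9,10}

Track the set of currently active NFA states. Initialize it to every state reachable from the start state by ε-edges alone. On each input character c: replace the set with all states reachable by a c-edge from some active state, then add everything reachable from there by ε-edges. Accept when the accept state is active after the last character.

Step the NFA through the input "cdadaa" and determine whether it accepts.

start: ε-closure({0}) = {0,1,2,3,4,5,6,8,9,10}
'c' @ 1: {1,2,3,4,5,6,7,8,9,10,11,12}  (accept∈set)
'd' @ 2: {11,12}
'a' @ 3: {1,2,3,4,5,6,8,9,10,13}  (accept∈set)
'd' @ 4: {11,12}
'a' @ 5: {1,2,3,4,5,6,8,9,10,13}  (accept∈set)
'a' @ 6: {1,2,3,4,5,6,7,8,9,10,11,12}  (accept∈set)
after full input: {1,2,3,4,5,6,7,8,9,10,11,12}  (accept=1 in)

Answer: ACCEPT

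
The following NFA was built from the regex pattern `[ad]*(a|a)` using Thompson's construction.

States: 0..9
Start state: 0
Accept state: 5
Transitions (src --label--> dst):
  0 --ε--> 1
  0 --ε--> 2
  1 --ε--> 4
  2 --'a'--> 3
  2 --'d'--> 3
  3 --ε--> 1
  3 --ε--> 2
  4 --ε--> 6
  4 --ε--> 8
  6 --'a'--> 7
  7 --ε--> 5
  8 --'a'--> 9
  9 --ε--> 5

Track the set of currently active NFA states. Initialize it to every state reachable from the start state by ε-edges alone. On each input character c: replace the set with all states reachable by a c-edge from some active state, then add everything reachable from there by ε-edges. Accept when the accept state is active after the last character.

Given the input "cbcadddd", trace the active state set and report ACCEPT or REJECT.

initial (ε-close {0}): {0,1,2,4,6,8}
'c' @ 1: {}  — dead — no transitions
rest 'bcadddd' ignored (set empty)
end set {} — state 5 not in

Answer: REJECT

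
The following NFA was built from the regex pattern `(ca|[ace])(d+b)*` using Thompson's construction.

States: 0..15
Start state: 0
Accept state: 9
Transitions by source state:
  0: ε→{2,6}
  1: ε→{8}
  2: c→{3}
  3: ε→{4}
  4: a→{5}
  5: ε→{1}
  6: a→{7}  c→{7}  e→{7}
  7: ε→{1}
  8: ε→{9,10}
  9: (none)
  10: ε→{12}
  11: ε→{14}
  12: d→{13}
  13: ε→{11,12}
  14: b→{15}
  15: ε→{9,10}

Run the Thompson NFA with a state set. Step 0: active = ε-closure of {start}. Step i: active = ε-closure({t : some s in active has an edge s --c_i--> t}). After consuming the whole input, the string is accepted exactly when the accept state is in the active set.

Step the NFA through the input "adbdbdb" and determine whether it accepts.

Answer: ACCEPT

Derivation:
initial (ε-close {0}): {0,2,6}
'a' @ 1: {1,7,8,9,10,12}  (accept∈set)
'd' @ 2: {11,12,13,14}
'b' @ 3: {9,10,12,15}  (accept∈set)
'd' @ 4: {11,12,13,14}
'b' @ 5: {9,10,12,15}  (accept∈set)
'd' @ 6: {11,12,13,14}
'b' @ 7: {9,10,12,15}  (accept∈set)
end set {9,10,12,15} — state 9 in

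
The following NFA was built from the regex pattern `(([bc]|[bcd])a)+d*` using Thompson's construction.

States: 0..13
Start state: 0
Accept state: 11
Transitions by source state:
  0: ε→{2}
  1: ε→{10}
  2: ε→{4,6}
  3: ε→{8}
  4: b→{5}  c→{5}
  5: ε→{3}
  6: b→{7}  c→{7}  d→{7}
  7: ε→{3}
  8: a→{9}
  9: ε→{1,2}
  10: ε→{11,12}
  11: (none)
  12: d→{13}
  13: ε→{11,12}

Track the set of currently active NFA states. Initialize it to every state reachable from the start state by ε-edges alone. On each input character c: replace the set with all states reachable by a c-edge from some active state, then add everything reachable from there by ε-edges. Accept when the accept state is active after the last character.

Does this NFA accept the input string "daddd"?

Answer: ACCEPT

Derivation:
start: ε-closure({0}) = {0,2,4,6}
'd' @ 1: {3,7,8}
'a' @ 2: {1,2,4,6,9,10,11,12}  [accepting]
'd' @ 3: {3,7,8,11,12,13}  [accepting]
'd' @ 4: {11,12,13}  [accepting]
'd' @ 5: {11,12,13}  [accepting]
final: {11,12,13}; accept 11 in set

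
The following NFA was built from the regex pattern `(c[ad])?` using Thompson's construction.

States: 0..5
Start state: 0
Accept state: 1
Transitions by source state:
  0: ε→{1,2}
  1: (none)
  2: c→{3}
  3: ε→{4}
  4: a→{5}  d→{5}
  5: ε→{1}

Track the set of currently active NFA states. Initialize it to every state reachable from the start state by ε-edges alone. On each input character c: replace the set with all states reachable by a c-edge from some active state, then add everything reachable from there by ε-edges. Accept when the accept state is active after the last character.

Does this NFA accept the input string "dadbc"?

Answer: REJECT

Steps:
start: ε-closure({0}) = {0,1,2}
'd' @ 1: {}  — dead — no transitions
rest 'adbc' ignored (set empty)
after full input: {}  (accept=1 not in)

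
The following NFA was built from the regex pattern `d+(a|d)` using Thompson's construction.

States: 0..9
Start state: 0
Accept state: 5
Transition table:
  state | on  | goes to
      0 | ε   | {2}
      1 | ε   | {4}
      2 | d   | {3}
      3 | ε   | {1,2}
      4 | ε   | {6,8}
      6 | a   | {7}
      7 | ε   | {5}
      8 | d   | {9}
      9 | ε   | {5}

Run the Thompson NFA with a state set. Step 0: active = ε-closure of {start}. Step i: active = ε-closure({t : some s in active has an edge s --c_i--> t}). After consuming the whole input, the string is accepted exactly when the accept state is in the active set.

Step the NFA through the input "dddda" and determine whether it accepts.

S₀ = ε-closure({0}) = {0,2}
'd' @ 1: {1,2,3,4,6,8}
'd' @ 2: {1,2,3,4,5,6,8,9}  ✓accept
'd' @ 3: {1,2,3,4,5,6,8,9}  ✓accept
'd' @ 4: {1,2,3,4,5,6,8,9}  ✓accept
'a' @ 5: {5,7}  ✓accept
final: {5,7}; accept 5 in set

Answer: ACCEPT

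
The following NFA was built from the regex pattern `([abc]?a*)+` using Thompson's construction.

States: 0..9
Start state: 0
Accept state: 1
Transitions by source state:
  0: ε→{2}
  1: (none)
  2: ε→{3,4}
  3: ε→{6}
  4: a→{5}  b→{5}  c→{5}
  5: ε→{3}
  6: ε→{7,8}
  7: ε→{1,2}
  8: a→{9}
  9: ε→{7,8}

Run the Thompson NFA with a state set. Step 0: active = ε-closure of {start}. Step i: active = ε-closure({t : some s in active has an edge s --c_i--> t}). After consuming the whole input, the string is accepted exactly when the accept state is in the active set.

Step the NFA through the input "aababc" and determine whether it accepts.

S₀ = ε-closure({0}) = {0,1,2,3,4,6,7,8}
'a' @ 1: {1,2,3,4,5,6,7,8,9}  (accept∈set)
'a' @ 2: {1,2,3,4,5,6,7,8,9}  (accept∈set)
'b' @ 3: {1,2,3,4,5,6,7,8}  (accept∈set)
'a' @ 4: {1,2,3,4,5,6,7,8,9}  (accept∈set)
'b' @ 5: {1,2,3,4,5,6,7,8}  (accept∈set)
'c' @ 6: {1,2,3,4,5,6,7,8}  (accept∈set)
final: {1,2,3,4,5,6,7,8}; accept 1 in set

Answer: ACCEPT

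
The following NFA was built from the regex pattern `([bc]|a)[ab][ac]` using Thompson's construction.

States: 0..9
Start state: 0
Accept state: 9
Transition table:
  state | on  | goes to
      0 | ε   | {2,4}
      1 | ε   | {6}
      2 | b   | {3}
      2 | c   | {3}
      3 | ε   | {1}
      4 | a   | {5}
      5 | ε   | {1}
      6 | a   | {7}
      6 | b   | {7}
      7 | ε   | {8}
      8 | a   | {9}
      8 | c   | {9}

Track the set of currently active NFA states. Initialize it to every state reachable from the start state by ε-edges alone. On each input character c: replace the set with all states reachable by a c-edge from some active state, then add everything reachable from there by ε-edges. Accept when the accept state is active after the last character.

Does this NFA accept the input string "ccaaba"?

initial (ε-close {0}): {0,2,4}
'c' @ 1: {1,3,6}
'c' @ 2: {}  — state set empty
rest 'aaba' ignored (set empty)
after full input: {}  (accept=9 not in)

Answer: REJECT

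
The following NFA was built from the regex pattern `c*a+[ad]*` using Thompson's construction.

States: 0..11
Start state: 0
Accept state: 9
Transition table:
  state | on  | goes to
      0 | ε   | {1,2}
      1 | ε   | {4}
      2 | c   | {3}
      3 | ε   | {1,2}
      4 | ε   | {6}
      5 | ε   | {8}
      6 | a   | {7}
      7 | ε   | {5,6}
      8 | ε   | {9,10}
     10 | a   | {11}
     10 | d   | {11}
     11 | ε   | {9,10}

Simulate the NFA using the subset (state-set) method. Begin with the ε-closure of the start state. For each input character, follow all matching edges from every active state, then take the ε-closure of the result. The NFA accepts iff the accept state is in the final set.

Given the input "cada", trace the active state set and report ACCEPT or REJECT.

start: ε-closure({0}) = {0,1,2,4,6}
'c' @ 1: {1,2,3,4,6}
'a' @ 2: {5,6,7,8,9,10}  (accept∈set)
'd' @ 3: {9,10,11}  (accept∈set)
'a' @ 4: {9,10,11}  (accept∈set)
final: {9,10,11}; accept 9 in set

Answer: ACCEPT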